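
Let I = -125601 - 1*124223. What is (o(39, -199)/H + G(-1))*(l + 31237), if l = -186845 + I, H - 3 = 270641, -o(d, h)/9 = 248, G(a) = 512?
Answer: -14044924259568/67661 ≈ -2.0758e+8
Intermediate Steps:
o(d, h) = -2232 (o(d, h) = -9*248 = -2232)
I = -249824 (I = -125601 - 124223 = -249824)
H = 270644 (H = 3 + 270641 = 270644)
l = -436669 (l = -186845 - 249824 = -436669)
(o(39, -199)/H + G(-1))*(l + 31237) = (-2232/270644 + 512)*(-436669 + 31237) = (-2232*1/270644 + 512)*(-405432) = (-558/67661 + 512)*(-405432) = (34641874/67661)*(-405432) = -14044924259568/67661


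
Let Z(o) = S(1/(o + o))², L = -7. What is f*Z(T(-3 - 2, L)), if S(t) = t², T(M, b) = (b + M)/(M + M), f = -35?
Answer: -21875/20736 ≈ -1.0549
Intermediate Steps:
T(M, b) = (M + b)/(2*M) (T(M, b) = (M + b)/((2*M)) = (M + b)*(1/(2*M)) = (M + b)/(2*M))
Z(o) = 1/(16*o⁴) (Z(o) = ((1/(o + o))²)² = ((1/(2*o))²)² = (1/(4*o²))² = 1/(16*o⁴))
f*Z(T(-3 - 2, L)) = -35/(16*(((-3 - 2) - 7)/(2*(-3 - 2)))⁴) = -35/(16*((½)*(-5 - 7)/(-5))⁴) = -35/(16*((½)*(-⅕)*(-12))⁴) = -35/(16*(6/5)⁴) = -35*625/(16*1296) = -35*625/20736 = -21875/20736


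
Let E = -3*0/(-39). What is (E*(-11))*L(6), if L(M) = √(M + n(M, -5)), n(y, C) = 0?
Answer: 0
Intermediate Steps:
E = 0 (E = 0*(-1/39) = 0)
L(M) = √M (L(M) = √(M + 0) = √M)
(E*(-11))*L(6) = (0*(-11))*√6 = 0*√6 = 0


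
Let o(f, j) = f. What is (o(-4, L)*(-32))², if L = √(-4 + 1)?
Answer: 16384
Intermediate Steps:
L = I*√3 (L = √(-3) = I*√3 ≈ 1.732*I)
(o(-4, L)*(-32))² = (-4*(-32))² = 128² = 16384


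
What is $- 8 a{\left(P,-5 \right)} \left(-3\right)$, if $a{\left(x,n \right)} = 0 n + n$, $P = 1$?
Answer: $-120$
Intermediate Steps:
$a{\left(x,n \right)} = n$ ($a{\left(x,n \right)} = 0 + n = n$)
$- 8 a{\left(P,-5 \right)} \left(-3\right) = \left(-8\right) \left(-5\right) \left(-3\right) = 40 \left(-3\right) = -120$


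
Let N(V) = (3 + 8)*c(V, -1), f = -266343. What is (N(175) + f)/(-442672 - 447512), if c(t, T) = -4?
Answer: 266387/890184 ≈ 0.29925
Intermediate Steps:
N(V) = -44 (N(V) = (3 + 8)*(-4) = 11*(-4) = -44)
(N(175) + f)/(-442672 - 447512) = (-44 - 266343)/(-442672 - 447512) = -266387/(-890184) = -266387*(-1/890184) = 266387/890184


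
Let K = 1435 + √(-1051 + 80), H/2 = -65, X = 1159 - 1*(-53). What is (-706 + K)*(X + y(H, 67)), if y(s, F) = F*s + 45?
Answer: -5433237 - 7453*I*√971 ≈ -5.4332e+6 - 2.3224e+5*I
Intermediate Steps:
X = 1212 (X = 1159 + 53 = 1212)
H = -130 (H = 2*(-65) = -130)
K = 1435 + I*√971 (K = 1435 + √(-971) = 1435 + I*√971 ≈ 1435.0 + 31.161*I)
y(s, F) = 45 + F*s
(-706 + K)*(X + y(H, 67)) = (-706 + (1435 + I*√971))*(1212 + (45 + 67*(-130))) = (729 + I*√971)*(1212 + (45 - 8710)) = (729 + I*√971)*(1212 - 8665) = (729 + I*√971)*(-7453) = -5433237 - 7453*I*√971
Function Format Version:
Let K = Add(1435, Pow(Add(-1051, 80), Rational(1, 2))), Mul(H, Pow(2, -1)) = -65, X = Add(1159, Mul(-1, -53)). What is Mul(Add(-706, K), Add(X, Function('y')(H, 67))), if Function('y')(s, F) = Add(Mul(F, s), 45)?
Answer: Add(-5433237, Mul(-7453, I, Pow(971, Rational(1, 2)))) ≈ Add(-5.4332e+6, Mul(-2.3224e+5, I))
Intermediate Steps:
X = 1212 (X = Add(1159, 53) = 1212)
H = -130 (H = Mul(2, -65) = -130)
K = Add(1435, Mul(I, Pow(971, Rational(1, 2)))) (K = Add(1435, Pow(-971, Rational(1, 2))) = Add(1435, Mul(I, Pow(971, Rational(1, 2)))) ≈ Add(1435.0, Mul(31.161, I)))
Function('y')(s, F) = Add(45, Mul(F, s))
Mul(Add(-706, K), Add(X, Function('y')(H, 67))) = Mul(Add(-706, Add(1435, Mul(I, Pow(971, Rational(1, 2))))), Add(1212, Add(45, Mul(67, -130)))) = Mul(Add(729, Mul(I, Pow(971, Rational(1, 2)))), Add(1212, Add(45, -8710))) = Mul(Add(729, Mul(I, Pow(971, Rational(1, 2)))), Add(1212, -8665)) = Mul(Add(729, Mul(I, Pow(971, Rational(1, 2)))), -7453) = Add(-5433237, Mul(-7453, I, Pow(971, Rational(1, 2))))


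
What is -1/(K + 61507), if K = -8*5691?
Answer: -1/15979 ≈ -6.2582e-5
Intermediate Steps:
K = -45528
-1/(K + 61507) = -1/(-45528 + 61507) = -1/15979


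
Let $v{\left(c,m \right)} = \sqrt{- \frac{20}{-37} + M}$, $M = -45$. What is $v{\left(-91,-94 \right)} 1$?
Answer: $\frac{i \sqrt{60865}}{37} \approx 6.6678 i$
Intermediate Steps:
$v{\left(c,m \right)} = \frac{i \sqrt{60865}}{37}$ ($v{\left(c,m \right)} = \sqrt{- \frac{20}{-37} - 45} = \sqrt{\left(-20\right) \left(- \frac{1}{37}\right) - 45} = \sqrt{\frac{20}{37} - 45} = \sqrt{- \frac{1645}{37}} = \frac{i \sqrt{60865}}{37}$)
$v{\left(-91,-94 \right)} 1 = \frac{i \sqrt{60865}}{37} \cdot 1 = \frac{i \sqrt{60865}}{37}$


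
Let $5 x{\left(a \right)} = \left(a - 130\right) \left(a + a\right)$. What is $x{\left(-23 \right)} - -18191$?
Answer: $\frac{97993}{5} \approx 19599.0$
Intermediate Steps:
$x{\left(a \right)} = \frac{2 a \left(-130 + a\right)}{5}$ ($x{\left(a \right)} = \frac{\left(a - 130\right) \left(a + a\right)}{5} = \frac{\left(-130 + a\right) 2 a}{5} = \frac{2 a \left(-130 + a\right)}{5}$)
$x{\left(-23 \right)} - -18191 = \frac{2}{5} \left(-23\right) \left(-130 - 23\right) - -18191 = \frac{2}{5} \left(-23\right) \left(-153\right) + 18191 = \frac{7038}{5} + 18191 = \frac{97993}{5}$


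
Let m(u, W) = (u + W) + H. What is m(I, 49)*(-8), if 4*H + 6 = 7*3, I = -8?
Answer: -358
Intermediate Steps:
H = 15/4 (H = -3/2 + (7*3)/4 = -3/2 + (1/4)*21 = -3/2 + 21/4 = 15/4 ≈ 3.7500)
m(u, W) = 15/4 + W + u (m(u, W) = (u + W) + 15/4 = (W + u) + 15/4 = 15/4 + W + u)
m(I, 49)*(-8) = (15/4 + 49 - 8)*(-8) = (179/4)*(-8) = -358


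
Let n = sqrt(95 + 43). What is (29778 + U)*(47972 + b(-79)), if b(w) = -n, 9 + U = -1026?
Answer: 1378859196 - 28743*sqrt(138) ≈ 1.3785e+9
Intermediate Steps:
U = -1035 (U = -9 - 1026 = -1035)
n = sqrt(138) ≈ 11.747
b(w) = -sqrt(138)
(29778 + U)*(47972 + b(-79)) = (29778 - 1035)*(47972 - sqrt(138)) = 28743*(47972 - sqrt(138)) = 1378859196 - 28743*sqrt(138)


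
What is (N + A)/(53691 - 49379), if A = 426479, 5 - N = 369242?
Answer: 28621/2156 ≈ 13.275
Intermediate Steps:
N = -369237 (N = 5 - 1*369242 = 5 - 369242 = -369237)
(N + A)/(53691 - 49379) = (-369237 + 426479)/(53691 - 49379) = 57242/4312 = 57242*(1/4312) = 28621/2156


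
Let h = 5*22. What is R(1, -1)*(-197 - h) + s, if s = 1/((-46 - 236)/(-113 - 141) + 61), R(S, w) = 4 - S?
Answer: -7264721/7888 ≈ -920.98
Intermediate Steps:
h = 110
s = 127/7888 (s = 1/(-282/(-254) + 61) = 1/(-282*(-1/254) + 61) = 1/(141/127 + 61) = 1/(7888/127) = 127/7888 ≈ 0.016100)
R(1, -1)*(-197 - h) + s = (4 - 1*1)*(-197 - 1*110) + 127/7888 = (4 - 1)*(-197 - 110) + 127/7888 = 3*(-307) + 127/7888 = -921 + 127/7888 = -7264721/7888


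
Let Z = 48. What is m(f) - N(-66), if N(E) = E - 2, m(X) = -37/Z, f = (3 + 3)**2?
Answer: 3227/48 ≈ 67.229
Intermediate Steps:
f = 36 (f = 6**2 = 36)
m(X) = -37/48
N(E) = -2 + E
m(f) - N(-66) = -37/48 - (-2 - 66) = -37/48 - 1*(-68) = -37/48 + 68 = 3227/48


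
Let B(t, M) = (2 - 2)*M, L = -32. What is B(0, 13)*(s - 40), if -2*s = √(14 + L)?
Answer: 0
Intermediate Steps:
s = -3*I*√2/2 (s = -√(14 - 32)/2 = -3*I*√2/2 ≈ -2.1213*I)
B(t, M) = 0 (B(t, M) = 0*M = 0)
B(0, 13)*(s - 40) = 0*(-3*I*√2/2 - 40) = 0*(-40 - 3*I*√2/2) = 0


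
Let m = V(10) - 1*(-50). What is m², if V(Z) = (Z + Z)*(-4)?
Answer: 900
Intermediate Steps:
V(Z) = -8*Z (V(Z) = (2*Z)*(-4) = -8*Z)
m = -30 (m = -8*10 - 1*(-50) = -80 + 50 = -30)
m² = (-30)² = 900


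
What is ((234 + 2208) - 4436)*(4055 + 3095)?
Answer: -14257100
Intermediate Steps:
((234 + 2208) - 4436)*(4055 + 3095) = (2442 - 4436)*7150 = -1994*7150 = -14257100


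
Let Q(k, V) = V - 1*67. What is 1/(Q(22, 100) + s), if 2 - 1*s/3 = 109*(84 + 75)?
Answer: -1/51954 ≈ -1.9248e-5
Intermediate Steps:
Q(k, V) = -67 + V (Q(k, V) = V - 67 = -67 + V)
s = -51987 (s = 6 - 327*(84 + 75) = 6 - 327*159 = 6 - 3*17331 = 6 - 51993 = -51987)
1/(Q(22, 100) + s) = 1/((-67 + 100) - 51987) = 1/(33 - 51987) = 1/(-51954) = -1/51954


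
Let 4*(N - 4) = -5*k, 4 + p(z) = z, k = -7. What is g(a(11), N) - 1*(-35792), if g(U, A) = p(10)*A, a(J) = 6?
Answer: 71737/2 ≈ 35869.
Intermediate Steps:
p(z) = -4 + z
N = 51/4 (N = 4 + (-5*(-7))/4 = 4 + (¼)*35 = 4 + 35/4 = 51/4 ≈ 12.750)
g(U, A) = 6*A (g(U, A) = (-4 + 10)*A = 6*A)
g(a(11), N) - 1*(-35792) = 6*(51/4) - 1*(-35792) = 153/2 + 35792 = 71737/2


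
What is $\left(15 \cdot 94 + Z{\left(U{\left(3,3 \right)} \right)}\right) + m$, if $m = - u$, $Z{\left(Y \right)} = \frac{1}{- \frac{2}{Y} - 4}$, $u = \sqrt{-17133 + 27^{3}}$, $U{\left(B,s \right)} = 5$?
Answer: $\frac{31015}{22} - 5 \sqrt{102} \approx 1359.3$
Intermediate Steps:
$u = 5 \sqrt{102}$ ($u = \sqrt{-17133 + 19683} = \sqrt{2550} = 5 \sqrt{102} \approx 50.497$)
$Z{\left(Y \right)} = \frac{1}{-4 - \frac{2}{Y}}$
$m = - 5 \sqrt{102} \approx -50.497$
$\left(15 \cdot 94 + Z{\left(U{\left(3,3 \right)} \right)}\right) + m = \left(15 \cdot 94 - \frac{5}{2 + 4 \cdot 5}\right) - 5 \sqrt{102} = \left(1410 - \frac{5}{2 + 20}\right) - 5 \sqrt{102} = \left(1410 - \frac{5}{22}\right) - 5 \sqrt{102} = \frac{31015}{22} - 5 \sqrt{102}$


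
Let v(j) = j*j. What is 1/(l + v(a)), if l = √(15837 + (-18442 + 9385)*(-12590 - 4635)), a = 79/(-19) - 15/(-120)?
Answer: -8681766976/83283946951778831 + 533794816*√156022662/83283946951778831 ≈ 7.9954e-5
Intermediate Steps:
a = -613/152 (a = 79*(-1/19) - 15*(-1/120) = -79/19 + ⅛ = -613/152 ≈ -4.0329)
v(j) = j²
l = √156022662 (l = √(15837 - 9057*(-17225)) = √(15837 + 156006825) = √156022662 ≈ 12491.)
1/(l + v(a)) = 1/(√156022662 + (-613/152)²) = 1/(√156022662 + 375769/23104) = 1/(375769/23104 + √156022662)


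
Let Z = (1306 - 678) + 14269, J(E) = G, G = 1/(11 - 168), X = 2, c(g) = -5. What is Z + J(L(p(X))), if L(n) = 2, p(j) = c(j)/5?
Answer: 2338828/157 ≈ 14897.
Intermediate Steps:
p(j) = -1 (p(j) = -5/5 = -5*⅕ = -1)
G = -1/157 (G = 1/(-157) = -1/157 ≈ -0.0063694)
J(E) = -1/157
Z = 14897 (Z = 628 + 14269 = 14897)
Z + J(L(p(X))) = 14897 - 1/157 = 2338828/157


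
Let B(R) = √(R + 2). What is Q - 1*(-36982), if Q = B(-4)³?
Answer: 36982 - 2*I*√2 ≈ 36982.0 - 2.8284*I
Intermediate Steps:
B(R) = √(2 + R)
Q = -2*I*√2 (Q = (√(2 - 4))³ = (√(-2))³ = (I*√2)³ = -2*I*√2 ≈ -2.8284*I)
Q - 1*(-36982) = -2*I*√2 - 1*(-36982) = -2*I*√2 + 36982 = 36982 - 2*I*√2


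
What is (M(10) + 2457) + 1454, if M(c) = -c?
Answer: 3901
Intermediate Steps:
(M(10) + 2457) + 1454 = (-1*10 + 2457) + 1454 = (-10 + 2457) + 1454 = 2447 + 1454 = 3901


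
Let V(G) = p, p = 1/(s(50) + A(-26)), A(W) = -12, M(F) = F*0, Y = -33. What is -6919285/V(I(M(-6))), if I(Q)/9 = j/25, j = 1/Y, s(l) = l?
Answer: -262932830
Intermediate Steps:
M(F) = 0
j = -1/33 (j = 1/(-33) = -1/33 ≈ -0.030303)
I(Q) = -3/275 (I(Q) = 9*(-1/33/25) = 9*(-1/33*1/25) = 9*(-1/825) = -3/275)
p = 1/38 (p = 1/(50 - 12) = 1/38 ≈ 0.026316)
V(G) = 1/38
-6919285/V(I(M(-6))) = -6919285/1/38 = -6919285*38 = -262932830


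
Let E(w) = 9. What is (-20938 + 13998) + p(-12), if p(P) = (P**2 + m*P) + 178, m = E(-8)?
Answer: -6726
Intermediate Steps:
m = 9
p(P) = 178 + P**2 + 9*P (p(P) = (P**2 + 9*P) + 178 = 178 + P**2 + 9*P)
(-20938 + 13998) + p(-12) = (-20938 + 13998) + (178 + (-12)**2 + 9*(-12)) = -6940 + (178 + 144 - 108) = -6940 + 214 = -6726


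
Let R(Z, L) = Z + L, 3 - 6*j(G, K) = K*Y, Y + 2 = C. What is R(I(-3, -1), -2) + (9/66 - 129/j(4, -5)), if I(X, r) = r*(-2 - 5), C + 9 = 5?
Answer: 2231/66 ≈ 33.803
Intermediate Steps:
C = -4 (C = -9 + 5 = -4)
Y = -6 (Y = -2 - 4 = -6)
j(G, K) = 1/2 + K (j(G, K) = 1/2 - K*(-6)/6 = 1/2 - (-1)*K = 1/2 + K)
I(X, r) = -7*r (I(X, r) = r*(-7) = -7*r)
R(Z, L) = L + Z
R(I(-3, -1), -2) + (9/66 - 129/j(4, -5)) = (-2 - 7*(-1)) + (9/66 - 129/(1/2 - 5)) = (-2 + 7) + (9*(1/66) - 129/(-9/2)) = 5 + (3/22 - 129*(-2/9)) = 5 + (3/22 + 86/3) = 5 + 1901/66 = 2231/66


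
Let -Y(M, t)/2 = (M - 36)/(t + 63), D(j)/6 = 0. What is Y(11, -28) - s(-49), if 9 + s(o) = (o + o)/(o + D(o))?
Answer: 59/7 ≈ 8.4286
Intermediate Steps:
D(j) = 0 (D(j) = 6*0 = 0)
Y(M, t) = -2*(-36 + M)/(63 + t) (Y(M, t) = -2*(M - 36)/(t + 63) = -2*(-36 + M)/(63 + t))
s(o) = -7 (s(o) = -9 + (o + o)/(o + 0) = -9 + (2*o)/o = -9 + 2 = -7)
Y(11, -28) - s(-49) = 2*(36 - 1*11)/(63 - 28) - 1*(-7) = 2*(36 - 11)/35 + 7 = 2*(1/35)*25 + 7 = 10/7 + 7 = 59/7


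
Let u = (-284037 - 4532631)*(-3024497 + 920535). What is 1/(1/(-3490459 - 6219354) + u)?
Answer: 9709813/98400084244797338807 ≈ 9.8677e-14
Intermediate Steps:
u = 10134086438616 (u = -4816668*(-2103962) = 10134086438616)
1/(1/(-3490459 - 6219354) + u) = 1/(1/(-3490459 - 6219354) + 10134086438616) = 1/(1/(-9709813) + 10134086438616) = 1/(-1/9709813 + 10134086438616) = 1/(98400084244797338807/9709813) = 9709813/98400084244797338807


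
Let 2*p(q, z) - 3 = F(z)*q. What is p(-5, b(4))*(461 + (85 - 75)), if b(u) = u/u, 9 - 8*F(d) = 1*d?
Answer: -471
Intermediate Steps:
F(d) = 9/8 - d/8
b(u) = 1
p(q, z) = 3/2 + q*(9/8 - z/8)/2 (p(q, z) = 3/2 + ((9/8 - z/8)*q)/2 = 3/2 + (q*(9/8 - z/8))/2 = 3/2 + q*(9/8 - z/8)/2)
p(-5, b(4))*(461 + (85 - 75)) = (3/2 - 1/16*(-5)*(-9 + 1))*(461 + (85 - 75)) = (3/2 - 1/16*(-5)*(-8))*(461 + 10) = (3/2 - 5/2)*471 = -1*471 = -471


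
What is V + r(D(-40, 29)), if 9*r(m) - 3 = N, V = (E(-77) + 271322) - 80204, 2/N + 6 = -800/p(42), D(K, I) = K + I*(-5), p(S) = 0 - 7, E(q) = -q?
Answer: 652167289/3411 ≈ 1.9120e+5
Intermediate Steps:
p(S) = -7
D(K, I) = K - 5*I
N = 7/379 (N = 2/(-6 - 800/(-7)) = 2/(-6 - 800*(-⅐)) = 2/(-6 + 800/7) = 2/(758/7) = 2*(7/758) = 7/379 ≈ 0.018470)
V = 191195 (V = (-1*(-77) + 271322) - 80204 = (77 + 271322) - 80204 = 271399 - 80204 = 191195)
r(m) = 1144/3411 (r(m) = ⅓ + (⅑)*(7/379) = ⅓ + 7/3411 = 1144/3411)
V + r(D(-40, 29)) = 191195 + 1144/3411 = 652167289/3411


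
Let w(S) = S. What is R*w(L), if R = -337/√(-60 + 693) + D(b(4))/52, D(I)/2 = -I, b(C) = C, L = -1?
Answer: 2/13 + 337*√633/633 ≈ 13.548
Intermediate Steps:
D(I) = -2*I (D(I) = 2*(-I) = -2*I)
R = -2/13 - 337*√633/633 (R = -337/√(-60 + 693) - 2*4/52 = -337*√633/633 - 8*1/52 = -337*√633/633 - 2/13 = -2/13 - 337*√633/633 ≈ -13.548)
R*w(L) = (-2/13 - 337*√633/633)*(-1) = 2/13 + 337*√633/633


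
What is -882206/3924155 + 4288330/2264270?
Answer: 1483051903153/888534644185 ≈ 1.6691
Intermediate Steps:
-882206/3924155 + 4288330/2264270 = -882206*1/3924155 + 4288330*(1/2264270) = -882206/3924155 + 428833/226427 = 1483051903153/888534644185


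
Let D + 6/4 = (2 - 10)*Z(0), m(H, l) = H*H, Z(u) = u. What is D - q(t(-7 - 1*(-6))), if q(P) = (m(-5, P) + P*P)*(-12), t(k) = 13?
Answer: 4653/2 ≈ 2326.5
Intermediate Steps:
m(H, l) = H**2
q(P) = -300 - 12*P**2 (q(P) = ((-5)**2 + P*P)*(-12) = (25 + P**2)*(-12) = -300 - 12*P**2)
D = -3/2 (D = -3/2 + (2 - 10)*0 = -3/2 - 8*0 = -3/2 + 0 = -3/2 ≈ -1.5000)
D - q(t(-7 - 1*(-6))) = -3/2 - (-300 - 12*13**2) = -3/2 - (-300 - 12*169) = -3/2 - (-300 - 2028) = -3/2 - 1*(-2328) = -3/2 + 2328 = 4653/2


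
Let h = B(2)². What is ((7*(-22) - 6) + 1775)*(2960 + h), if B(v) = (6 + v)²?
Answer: 11395440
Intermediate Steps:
h = 4096 (h = ((6 + 2)²)² = (8²)² = 64² = 4096)
((7*(-22) - 6) + 1775)*(2960 + h) = ((7*(-22) - 6) + 1775)*(2960 + 4096) = ((-154 - 6) + 1775)*7056 = (-160 + 1775)*7056 = 1615*7056 = 11395440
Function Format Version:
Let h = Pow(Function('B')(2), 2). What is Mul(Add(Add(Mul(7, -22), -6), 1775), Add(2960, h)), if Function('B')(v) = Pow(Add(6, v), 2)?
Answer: 11395440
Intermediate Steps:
h = 4096 (h = Pow(Pow(Add(6, 2), 2), 2) = Pow(Pow(8, 2), 2) = Pow(64, 2) = 4096)
Mul(Add(Add(Mul(7, -22), -6), 1775), Add(2960, h)) = Mul(Add(Add(Mul(7, -22), -6), 1775), Add(2960, 4096)) = Mul(Add(Add(-154, -6), 1775), 7056) = Mul(Add(-160, 1775), 7056) = Mul(1615, 7056) = 11395440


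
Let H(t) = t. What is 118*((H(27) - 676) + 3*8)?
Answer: -73750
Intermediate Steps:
118*((H(27) - 676) + 3*8) = 118*((27 - 676) + 3*8) = 118*(-649 + 24) = 118*(-625) = -73750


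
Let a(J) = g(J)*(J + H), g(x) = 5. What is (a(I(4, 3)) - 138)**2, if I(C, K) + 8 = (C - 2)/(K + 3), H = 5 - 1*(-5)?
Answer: 143641/9 ≈ 15960.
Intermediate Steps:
H = 10 (H = 5 + 5 = 10)
I(C, K) = -8 + (-2 + C)/(3 + K) (I(C, K) = -8 + (C - 2)/(K + 3) = -8 + (-2 + C)/(3 + K))
a(J) = 50 + 5*J (a(J) = 5*(J + 10) = 5*(10 + J) = 50 + 5*J)
(a(I(4, 3)) - 138)**2 = ((50 + 5*((-26 + 4 - 8*3)/(3 + 3))) - 138)**2 = ((50 + 5*((-26 + 4 - 24)/6)) - 138)**2 = ((50 + 5*((1/6)*(-46))) - 138)**2 = ((50 + 5*(-23/3)) - 138)**2 = ((50 - 115/3) - 138)**2 = (35/3 - 138)**2 = (-379/3)**2 = 143641/9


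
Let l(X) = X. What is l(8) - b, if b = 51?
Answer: -43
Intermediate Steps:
l(8) - b = 8 - 1*51 = 8 - 51 = -43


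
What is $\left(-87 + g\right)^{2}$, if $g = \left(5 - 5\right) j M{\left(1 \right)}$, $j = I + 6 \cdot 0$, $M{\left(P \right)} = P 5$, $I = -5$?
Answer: $7569$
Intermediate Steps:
$M{\left(P \right)} = 5 P$
$j = -5$ ($j = -5 + 6 \cdot 0 = -5 + 0 = -5$)
$g = 0$ ($g = \left(5 - 5\right) \left(-5\right) 5 \cdot 1 = 0 \left(-5\right) 5 = 0 \cdot 5 = 0$)
$\left(-87 + g\right)^{2} = \left(-87 + 0\right)^{2} = \left(-87\right)^{2} = 7569$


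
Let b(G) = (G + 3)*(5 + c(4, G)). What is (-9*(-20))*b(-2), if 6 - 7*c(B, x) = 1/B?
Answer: 7335/7 ≈ 1047.9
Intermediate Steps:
c(B, x) = 6/7 - 1/(7*B)
b(G) = 489/28 + 163*G/28 (b(G) = (G + 3)*(5 + (1/7)*(-1 + 6*4)/4) = (3 + G)*(5 + (1/7)*(1/4)*(-1 + 24)) = (3 + G)*(5 + (1/7)*(1/4)*23) = (3 + G)*(5 + 23/28) = (3 + G)*(163/28) = 489/28 + 163*G/28)
(-9*(-20))*b(-2) = (-9*(-20))*(489/28 + (163/28)*(-2)) = 180*(489/28 - 163/14) = 180*(163/28) = 7335/7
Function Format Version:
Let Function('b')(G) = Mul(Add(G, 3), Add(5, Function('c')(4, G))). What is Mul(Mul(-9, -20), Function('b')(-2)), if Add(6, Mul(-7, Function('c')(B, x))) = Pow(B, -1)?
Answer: Rational(7335, 7) ≈ 1047.9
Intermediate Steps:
Function('c')(B, x) = Add(Rational(6, 7), Mul(Rational(-1, 7), Pow(B, -1)))
Function('b')(G) = Add(Rational(489, 28), Mul(Rational(163, 28), G)) (Function('b')(G) = Mul(Add(G, 3), Add(5, Mul(Rational(1, 7), Pow(4, -1), Add(-1, Mul(6, 4))))) = Mul(Add(3, G), Add(5, Mul(Rational(1, 7), Rational(1, 4), Add(-1, 24)))) = Mul(Add(3, G), Add(5, Mul(Rational(1, 7), Rational(1, 4), 23))) = Mul(Add(3, G), Add(5, Rational(23, 28))) = Mul(Add(3, G), Rational(163, 28)) = Add(Rational(489, 28), Mul(Rational(163, 28), G)))
Mul(Mul(-9, -20), Function('b')(-2)) = Mul(Mul(-9, -20), Add(Rational(489, 28), Mul(Rational(163, 28), -2))) = Mul(180, Add(Rational(489, 28), Rational(-163, 14))) = Mul(180, Rational(163, 28)) = Rational(7335, 7)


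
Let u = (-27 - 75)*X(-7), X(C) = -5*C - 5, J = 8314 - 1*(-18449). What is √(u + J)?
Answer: √23703 ≈ 153.96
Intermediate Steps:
J = 26763 (J = 8314 + 18449 = 26763)
X(C) = -5 - 5*C
u = -3060 (u = (-27 - 75)*(-5 - 5*(-7)) = -102*(-5 + 35) = -102*30 = -3060)
√(u + J) = √(-3060 + 26763) = √23703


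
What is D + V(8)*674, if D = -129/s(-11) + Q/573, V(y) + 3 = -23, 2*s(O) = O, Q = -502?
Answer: -110311460/6303 ≈ -17501.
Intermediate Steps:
s(O) = O/2
V(y) = -26 (V(y) = -3 - 23 = -26)
D = 142312/6303 (D = -129/((½)*(-11)) - 502/573 = -129/(-11/2) - 502*1/573 = -129*(-2/11) - 502/573 = 258/11 - 502/573 = 142312/6303 ≈ 22.578)
D + V(8)*674 = 142312/6303 - 26*674 = 142312/6303 - 17524 = -110311460/6303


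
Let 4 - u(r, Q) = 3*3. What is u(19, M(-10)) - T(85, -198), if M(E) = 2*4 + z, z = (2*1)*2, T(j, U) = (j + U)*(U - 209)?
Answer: -45996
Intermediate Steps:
T(j, U) = (-209 + U)*(U + j) (T(j, U) = (U + j)*(-209 + U) = (-209 + U)*(U + j))
z = 4 (z = 2*2 = 4)
M(E) = 12 (M(E) = 2*4 + 4 = 8 + 4 = 12)
u(r, Q) = -5 (u(r, Q) = 4 - 3*3 = 4 - 1*9 = 4 - 9 = -5)
u(19, M(-10)) - T(85, -198) = -5 - ((-198)² - 209*(-198) - 209*85 - 198*85) = -5 - (39204 + 41382 - 17765 - 16830) = -5 - 1*45991 = -5 - 45991 = -45996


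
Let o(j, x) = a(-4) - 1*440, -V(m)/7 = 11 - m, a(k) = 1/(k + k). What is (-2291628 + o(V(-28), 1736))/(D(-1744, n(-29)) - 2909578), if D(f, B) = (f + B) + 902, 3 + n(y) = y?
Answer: 18336545/23283616 ≈ 0.78753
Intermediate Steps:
n(y) = -3 + y
a(k) = 1/(2*k)
D(f, B) = 902 + B + f (D(f, B) = (B + f) + 902 = 902 + B + f)
V(m) = -77 + 7*m (V(m) = -7*(11 - m) = -77 + 7*m)
o(j, x) = -3521/8 (o(j, x) = (½)/(-4) - 1*440 = (½)*(-¼) - 440 = -⅛ - 440 = -3521/8)
(-2291628 + o(V(-28), 1736))/(D(-1744, n(-29)) - 2909578) = (-2291628 - 3521/8)/((902 + (-3 - 29) - 1744) - 2909578) = -18336545/(8*((902 - 32 - 1744) - 2909578)) = -18336545/(8*(-874 - 2909578)) = -18336545/8/(-2910452) = -18336545/8*(-1/2910452) = 18336545/23283616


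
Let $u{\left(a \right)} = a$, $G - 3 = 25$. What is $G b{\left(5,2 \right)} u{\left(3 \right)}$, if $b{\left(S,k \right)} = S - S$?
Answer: $0$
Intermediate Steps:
$G = 28$ ($G = 3 + 25 = 28$)
$b{\left(S,k \right)} = 0$
$G b{\left(5,2 \right)} u{\left(3 \right)} = 28 \cdot 0 \cdot 3 = 0 \cdot 3 = 0$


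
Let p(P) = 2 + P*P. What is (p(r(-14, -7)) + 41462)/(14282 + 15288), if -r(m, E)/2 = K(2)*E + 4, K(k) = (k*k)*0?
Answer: 20764/14785 ≈ 1.4044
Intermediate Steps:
K(k) = 0 (K(k) = k²*0 = 0)
r(m, E) = -8 (r(m, E) = -2*(0*E + 4) = -2*(0 + 4) = -2*4 = -8)
p(P) = 2 + P²
(p(r(-14, -7)) + 41462)/(14282 + 15288) = ((2 + (-8)²) + 41462)/(14282 + 15288) = ((2 + 64) + 41462)/29570 = (66 + 41462)*(1/29570) = 41528*(1/29570) = 20764/14785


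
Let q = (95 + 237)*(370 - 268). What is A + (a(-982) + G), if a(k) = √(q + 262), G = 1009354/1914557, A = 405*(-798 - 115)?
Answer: -707935159751/1914557 + √34126 ≈ -3.6958e+5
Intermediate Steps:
q = 33864 (q = 332*102 = 33864)
A = -369765 (A = 405*(-913) = -369765)
G = 1009354/1914557 (G = 1009354*(1/1914557) = 1009354/1914557 ≈ 0.52720)
a(k) = √34126 (a(k) = √(33864 + 262) = √34126)
A + (a(-982) + G) = -369765 + (√34126 + 1009354/1914557) = -369765 + (1009354/1914557 + √34126) = -707935159751/1914557 + √34126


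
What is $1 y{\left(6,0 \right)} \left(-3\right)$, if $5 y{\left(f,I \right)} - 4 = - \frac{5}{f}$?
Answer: $- \frac{19}{10} \approx -1.9$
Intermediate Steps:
$y{\left(f,I \right)} = \frac{4}{5} - \frac{1}{f}$ ($y{\left(f,I \right)} = \frac{4}{5} + \frac{\left(-5\right) \frac{1}{f}}{5} = \frac{4}{5} - \frac{1}{f}$)
$1 y{\left(6,0 \right)} \left(-3\right) = 1 \left(\frac{4}{5} - \frac{1}{6}\right) \left(-3\right) = 1 \cdot \frac{19}{30} \left(-3\right) = \frac{19}{30} \left(-3\right) = - \frac{19}{10}$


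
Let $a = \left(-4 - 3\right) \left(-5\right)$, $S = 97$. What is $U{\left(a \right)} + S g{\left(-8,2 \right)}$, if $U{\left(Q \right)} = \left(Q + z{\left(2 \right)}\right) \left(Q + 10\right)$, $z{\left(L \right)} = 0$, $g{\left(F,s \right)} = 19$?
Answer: $3418$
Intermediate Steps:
$a = 35$ ($a = \left(-7\right) \left(-5\right) = 35$)
$U{\left(Q \right)} = Q \left(10 + Q\right)$ ($U{\left(Q \right)} = \left(Q + 0\right) \left(Q + 10\right) = Q \left(10 + Q\right)$)
$U{\left(a \right)} + S g{\left(-8,2 \right)} = 35 \left(10 + 35\right) + 97 \cdot 19 = 35 \cdot 45 + 1843 = 1575 + 1843 = 3418$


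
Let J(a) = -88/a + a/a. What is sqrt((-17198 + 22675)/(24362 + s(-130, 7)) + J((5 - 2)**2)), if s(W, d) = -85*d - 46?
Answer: I*sqrt(4809211354)/23721 ≈ 2.9235*I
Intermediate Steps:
s(W, d) = -46 - 85*d
J(a) = 1 - 88/a (J(a) = -88/a + 1 = 1 - 88/a)
sqrt((-17198 + 22675)/(24362 + s(-130, 7)) + J((5 - 2)**2)) = sqrt((-17198 + 22675)/(24362 + (-46 - 85*7)) + (-88 + (5 - 2)**2)/((5 - 2)**2)) = sqrt(5477/(24362 + (-46 - 595)) + (-88 + 3**2)/(3**2)) = sqrt(5477/(24362 - 641) + (-88 + 9)/9) = sqrt(5477/23721 + (1/9)*(-79)) = sqrt(5477*(1/23721) - 79/9) = sqrt(5477/23721 - 79/9) = sqrt(-608222/71163) = I*sqrt(4809211354)/23721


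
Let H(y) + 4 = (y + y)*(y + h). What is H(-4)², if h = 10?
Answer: 2704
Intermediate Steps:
H(y) = -4 + 2*y*(10 + y) (H(y) = -4 + (y + y)*(y + 10) = -4 + (2*y)*(10 + y) = -4 + 2*y*(10 + y))
H(-4)² = (-4 + 2*(-4)² + 20*(-4))² = (-4 + 2*16 - 80)² = (-4 + 32 - 80)² = (-52)² = 2704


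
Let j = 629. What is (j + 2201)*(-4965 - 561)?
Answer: -15638580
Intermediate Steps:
(j + 2201)*(-4965 - 561) = (629 + 2201)*(-4965 - 561) = 2830*(-5526) = -15638580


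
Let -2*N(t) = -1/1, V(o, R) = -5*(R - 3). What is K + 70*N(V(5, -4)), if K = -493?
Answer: -458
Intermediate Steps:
V(o, R) = 15 - 5*R (V(o, R) = -5*(-3 + R) = 15 - 5*R)
N(t) = 1/2 (N(t) = -(-1)/(2*1) = -(-1)/2 = -1/2*(-1) = 1/2)
K + 70*N(V(5, -4)) = -493 + 70*(1/2) = -493 + 35 = -458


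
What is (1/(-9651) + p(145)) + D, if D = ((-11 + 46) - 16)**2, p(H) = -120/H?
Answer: 100804666/279879 ≈ 360.17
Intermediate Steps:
D = 361 (D = (35 - 16)**2 = 19**2 = 361)
(1/(-9651) + p(145)) + D = (1/(-9651) - 120/145) + 361 = (-1/9651 - 120*1/145) + 361 = (-1/9651 - 24/29) + 361 = -231653/279879 + 361 = 100804666/279879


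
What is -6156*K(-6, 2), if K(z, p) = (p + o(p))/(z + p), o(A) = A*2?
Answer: 9234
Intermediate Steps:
o(A) = 2*A
K(z, p) = 3*p/(p + z) (K(z, p) = (p + 2*p)/(z + p) = (3*p)/(p + z) = 3*p/(p + z))
-6156*K(-6, 2) = -18468*2/(2 - 6) = -18468*2/(-4) = -18468*2*(-1)/4 = -6156*(-3/2) = 9234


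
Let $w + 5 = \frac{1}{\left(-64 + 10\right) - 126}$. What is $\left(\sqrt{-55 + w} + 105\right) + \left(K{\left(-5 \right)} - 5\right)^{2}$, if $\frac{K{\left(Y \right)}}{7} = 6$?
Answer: $1474 + \frac{i \sqrt{54005}}{30} \approx 1474.0 + 7.7463 i$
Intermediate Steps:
$K{\left(Y \right)} = 42$ ($K{\left(Y \right)} = 7 \cdot 6 = 42$)
$w = - \frac{901}{180}$ ($w = -5 + \frac{1}{\left(-64 + 10\right) - 126} = -5 + \frac{1}{-54 - 126} = -5 + \frac{1}{-180} = -5 - \frac{1}{180} = - \frac{901}{180} \approx -5.0056$)
$\left(\sqrt{-55 + w} + 105\right) + \left(K{\left(-5 \right)} - 5\right)^{2} = \left(\sqrt{-55 - \frac{901}{180}} + 105\right) + \left(42 - 5\right)^{2} = \left(\sqrt{- \frac{10801}{180}} + 105\right) + 37^{2} = \left(\frac{i \sqrt{54005}}{30} + 105\right) + 1369 = \left(105 + \frac{i \sqrt{54005}}{30}\right) + 1369 = 1474 + \frac{i \sqrt{54005}}{30}$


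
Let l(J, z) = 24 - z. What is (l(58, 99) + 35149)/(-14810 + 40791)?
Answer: 35074/25981 ≈ 1.3500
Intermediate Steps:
(l(58, 99) + 35149)/(-14810 + 40791) = ((24 - 1*99) + 35149)/(-14810 + 40791) = ((24 - 99) + 35149)/25981 = (-75 + 35149)*(1/25981) = 35074*(1/25981) = 35074/25981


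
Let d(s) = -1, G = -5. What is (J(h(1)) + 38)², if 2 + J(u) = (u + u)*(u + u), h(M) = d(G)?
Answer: 1600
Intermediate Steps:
h(M) = -1
J(u) = -2 + 4*u² (J(u) = -2 + (u + u)*(u + u) = -2 + (2*u)*(2*u) = -2 + 4*u²)
(J(h(1)) + 38)² = ((-2 + 4*(-1)²) + 38)² = ((-2 + 4*1) + 38)² = ((-2 + 4) + 38)² = (2 + 38)² = 40² = 1600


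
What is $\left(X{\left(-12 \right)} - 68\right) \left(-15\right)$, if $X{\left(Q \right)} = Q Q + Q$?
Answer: $-960$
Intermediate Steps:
$X{\left(Q \right)} = Q + Q^{2}$ ($X{\left(Q \right)} = Q^{2} + Q = Q + Q^{2}$)
$\left(X{\left(-12 \right)} - 68\right) \left(-15\right) = \left(- 12 \left(1 - 12\right) - 68\right) \left(-15\right) = \left(\left(-12\right) \left(-11\right) - 68\right) \left(-15\right) = \left(132 - 68\right) \left(-15\right) = 64 \left(-15\right) = -960$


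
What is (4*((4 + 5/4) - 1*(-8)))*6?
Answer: 318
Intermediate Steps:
(4*((4 + 5/4) - 1*(-8)))*6 = (4*((4 + 5*(¼)) + 8))*6 = (4*((4 + 5/4) + 8))*6 = (4*(21/4 + 8))*6 = (4*(53/4))*6 = 53*6 = 318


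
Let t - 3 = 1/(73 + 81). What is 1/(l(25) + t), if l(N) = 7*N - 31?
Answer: 154/22639 ≈ 0.0068024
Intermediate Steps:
l(N) = -31 + 7*N
t = 463/154 (t = 3 + 1/(73 + 81) = 3 + 1/154 = 463/154 ≈ 3.0065)
1/(l(25) + t) = 1/((-31 + 7*25) + 463/154) = 1/((-31 + 175) + 463/154) = 1/(144 + 463/154) = 1/(22639/154) = 154/22639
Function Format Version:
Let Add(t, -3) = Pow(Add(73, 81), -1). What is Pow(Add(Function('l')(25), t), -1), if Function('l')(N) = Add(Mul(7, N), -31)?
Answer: Rational(154, 22639) ≈ 0.0068024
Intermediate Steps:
Function('l')(N) = Add(-31, Mul(7, N))
t = Rational(463, 154) (t = Add(3, Pow(Add(73, 81), -1)) = Add(3, Pow(154, -1)) = Add(3, Rational(1, 154)) = Rational(463, 154) ≈ 3.0065)
Pow(Add(Function('l')(25), t), -1) = Pow(Add(Add(-31, Mul(7, 25)), Rational(463, 154)), -1) = Pow(Add(Add(-31, 175), Rational(463, 154)), -1) = Pow(Add(144, Rational(463, 154)), -1) = Pow(Rational(22639, 154), -1) = Rational(154, 22639)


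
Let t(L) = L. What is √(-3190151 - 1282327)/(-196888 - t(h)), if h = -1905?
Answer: -3*I*√496942/194983 ≈ -0.010846*I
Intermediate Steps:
√(-3190151 - 1282327)/(-196888 - t(h)) = √(-3190151 - 1282327)/(-196888 - 1*(-1905)) = √(-4472478)/(-196888 + 1905) = (3*I*√496942)/(-194983) = (3*I*√496942)*(-1/194983) = -3*I*√496942/194983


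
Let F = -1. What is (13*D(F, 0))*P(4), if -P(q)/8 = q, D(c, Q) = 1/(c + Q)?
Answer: 416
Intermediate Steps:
D(c, Q) = 1/(Q + c)
P(q) = -8*q
(13*D(F, 0))*P(4) = (13/(0 - 1))*(-8*4) = (13/(-1))*(-32) = (13*(-1))*(-32) = -13*(-32) = 416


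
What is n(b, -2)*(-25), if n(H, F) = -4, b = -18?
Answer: 100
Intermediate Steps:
n(b, -2)*(-25) = -4*(-25) = 100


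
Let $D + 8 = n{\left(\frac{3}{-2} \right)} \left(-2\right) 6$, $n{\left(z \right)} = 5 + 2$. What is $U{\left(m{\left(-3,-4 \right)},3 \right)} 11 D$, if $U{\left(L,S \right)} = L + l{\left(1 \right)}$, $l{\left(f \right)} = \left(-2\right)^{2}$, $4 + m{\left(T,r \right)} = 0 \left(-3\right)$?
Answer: $0$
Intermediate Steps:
$n{\left(z \right)} = 7$
$m{\left(T,r \right)} = -4$ ($m{\left(T,r \right)} = -4 + 0 \left(-3\right) = -4 + 0 = -4$)
$l{\left(f \right)} = 4$
$U{\left(L,S \right)} = 4 + L$ ($U{\left(L,S \right)} = L + 4 = 4 + L$)
$D = -92$ ($D = -8 + 7 \left(-2\right) 6 = -8 - 84 = -92$)
$U{\left(m{\left(-3,-4 \right)},3 \right)} 11 D = \left(4 - 4\right) 11 \left(-92\right) = 0 \cdot 11 \left(-92\right) = 0 \left(-92\right) = 0$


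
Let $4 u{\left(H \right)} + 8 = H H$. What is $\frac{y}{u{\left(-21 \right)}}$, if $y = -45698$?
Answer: $- \frac{182792}{433} \approx -422.15$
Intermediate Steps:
$u{\left(H \right)} = -2 + \frac{H^{2}}{4}$ ($u{\left(H \right)} = -2 + \frac{H H}{4} = -2 + \frac{H^{2}}{4}$)
$\frac{y}{u{\left(-21 \right)}} = - \frac{45698}{-2 + \frac{\left(-21\right)^{2}}{4}} = - \frac{45698}{-2 + \frac{1}{4} \cdot 441} = - \frac{45698}{-2 + \frac{441}{4}} = - \frac{45698}{\frac{433}{4}} = \left(-45698\right) \frac{4}{433} = - \frac{182792}{433}$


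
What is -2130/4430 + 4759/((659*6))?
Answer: 1266035/1751622 ≈ 0.72278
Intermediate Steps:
-2130/4430 + 4759/((659*6)) = -2130*1/4430 + 4759/3954 = -213/443 + 4759*(1/3954) = -213/443 + 4759/3954 = 1266035/1751622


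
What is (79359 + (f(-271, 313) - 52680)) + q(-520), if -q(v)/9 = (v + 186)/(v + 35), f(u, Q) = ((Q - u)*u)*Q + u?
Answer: -24012461646/485 ≈ -4.9510e+7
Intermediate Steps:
f(u, Q) = u + Q*u*(Q - u) (f(u, Q) = (u*(Q - u))*Q + u = Q*u*(Q - u) + u = u + Q*u*(Q - u))
q(v) = -9*(186 + v)/(35 + v) (q(v) = -9*(v + 186)/(v + 35) = -9*(186 + v)/(35 + v))
(79359 + (f(-271, 313) - 52680)) + q(-520) = (79359 + (-271*(1 + 313² - 1*313*(-271)) - 52680)) + 9*(-186 - 1*(-520))/(35 - 520) = (79359 + (-271*(1 + 97969 + 84823) - 52680)) + 9*(-186 + 520)/(-485) = (79359 + (-271*182793 - 52680)) + 9*(-1/485)*334 = (79359 + (-49536903 - 52680)) - 3006/485 = (79359 - 49589583) - 3006/485 = -49510224 - 3006/485 = -24012461646/485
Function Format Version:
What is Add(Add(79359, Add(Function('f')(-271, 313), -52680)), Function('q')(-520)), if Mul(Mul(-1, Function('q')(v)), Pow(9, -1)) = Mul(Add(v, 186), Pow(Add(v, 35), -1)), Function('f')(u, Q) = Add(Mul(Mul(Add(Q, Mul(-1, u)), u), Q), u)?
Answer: Rational(-24012461646, 485) ≈ -4.9510e+7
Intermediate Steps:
Function('f')(u, Q) = Add(u, Mul(Q, u, Add(Q, Mul(-1, u)))) (Function('f')(u, Q) = Add(Mul(Mul(u, Add(Q, Mul(-1, u))), Q), u) = Add(Mul(Q, u, Add(Q, Mul(-1, u))), u) = Add(u, Mul(Q, u, Add(Q, Mul(-1, u)))))
Function('q')(v) = Mul(-9, Pow(Add(35, v), -1), Add(186, v)) (Function('q')(v) = Mul(-9, Mul(Add(v, 186), Pow(Add(v, 35), -1))) = Mul(-9, Mul(Add(186, v), Pow(Add(35, v), -1))) = Mul(-9, Mul(Pow(Add(35, v), -1), Add(186, v))) = Mul(-9, Pow(Add(35, v), -1), Add(186, v)))
Add(Add(79359, Add(Function('f')(-271, 313), -52680)), Function('q')(-520)) = Add(Add(79359, Add(Mul(-271, Add(1, Pow(313, 2), Mul(-1, 313, -271))), -52680)), Mul(9, Pow(Add(35, -520), -1), Add(-186, Mul(-1, -520)))) = Add(Add(79359, Add(Mul(-271, Add(1, 97969, 84823)), -52680)), Mul(9, Pow(-485, -1), Add(-186, 520))) = Add(Add(79359, Add(Mul(-271, 182793), -52680)), Mul(9, Rational(-1, 485), 334)) = Add(Add(79359, Add(-49536903, -52680)), Rational(-3006, 485)) = Add(Add(79359, -49589583), Rational(-3006, 485)) = Add(-49510224, Rational(-3006, 485)) = Rational(-24012461646, 485)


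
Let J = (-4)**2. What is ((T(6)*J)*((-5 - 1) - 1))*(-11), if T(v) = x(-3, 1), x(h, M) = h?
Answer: -3696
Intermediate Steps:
J = 16
T(v) = -3
((T(6)*J)*((-5 - 1) - 1))*(-11) = ((-3*16)*((-5 - 1) - 1))*(-11) = -48*(-6 - 1)*(-11) = -48*(-7)*(-11) = 336*(-11) = -3696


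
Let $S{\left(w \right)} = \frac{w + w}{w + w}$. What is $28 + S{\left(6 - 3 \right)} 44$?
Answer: $72$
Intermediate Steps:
$S{\left(w \right)} = 1$ ($S{\left(w \right)} = \frac{2 w}{2 w} = 2 w \frac{1}{2 w} = 1$)
$28 + S{\left(6 - 3 \right)} 44 = 28 + 1 \cdot 44 = 28 + 44 = 72$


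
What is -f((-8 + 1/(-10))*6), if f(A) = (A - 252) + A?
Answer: 1746/5 ≈ 349.20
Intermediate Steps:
f(A) = -252 + 2*A (f(A) = (-252 + A) + A = -252 + 2*A)
-f((-8 + 1/(-10))*6) = -(-252 + 2*((-8 + 1/(-10))*6)) = -(-252 + 2*((-8 - ⅒)*6)) = -(-252 + 2*(-81/10*6)) = -(-252 + 2*(-243/5)) = -(-252 - 486/5) = -1*(-1746/5) = 1746/5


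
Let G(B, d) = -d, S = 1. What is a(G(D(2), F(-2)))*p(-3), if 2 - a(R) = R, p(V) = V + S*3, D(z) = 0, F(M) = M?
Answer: 0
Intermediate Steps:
p(V) = 3 + V (p(V) = V + 1*3 = V + 3 = 3 + V)
a(R) = 2 - R
a(G(D(2), F(-2)))*p(-3) = (2 - (-1)*(-2))*(3 - 3) = (2 - 1*2)*0 = (2 - 2)*0 = 0*0 = 0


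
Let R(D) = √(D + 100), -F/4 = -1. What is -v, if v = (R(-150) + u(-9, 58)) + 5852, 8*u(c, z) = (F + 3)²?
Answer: -46865/8 - 5*I*√2 ≈ -5858.1 - 7.0711*I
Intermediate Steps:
F = 4 (F = -4*(-1) = 4)
u(c, z) = 49/8 (u(c, z) = (4 + 3)²/8 = (⅛)*7² = (⅛)*49 = 49/8)
R(D) = √(100 + D)
v = 46865/8 + 5*I*√2 (v = (√(100 - 150) + 49/8) + 5852 = (√(-50) + 49/8) + 5852 = (5*I*√2 + 49/8) + 5852 = (49/8 + 5*I*√2) + 5852 = 46865/8 + 5*I*√2 ≈ 5858.1 + 7.0711*I)
-v = -(46865/8 + 5*I*√2) = -46865/8 - 5*I*√2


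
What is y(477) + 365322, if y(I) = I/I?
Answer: 365323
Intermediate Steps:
y(I) = 1
y(477) + 365322 = 1 + 365322 = 365323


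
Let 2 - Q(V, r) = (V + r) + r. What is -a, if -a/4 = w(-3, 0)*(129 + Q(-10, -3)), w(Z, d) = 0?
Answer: 0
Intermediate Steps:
Q(V, r) = 2 - V - 2*r (Q(V, r) = 2 - ((V + r) + r) = 2 - (V + 2*r) = 2 + (-V - 2*r) = 2 - V - 2*r)
a = 0 (a = -0*(129 + (2 - 1*(-10) - 2*(-3))) = -0*(129 + (2 + 10 + 6)) = -0*(129 + 18) = -0*147 = -4*0 = 0)
-a = -1*0 = 0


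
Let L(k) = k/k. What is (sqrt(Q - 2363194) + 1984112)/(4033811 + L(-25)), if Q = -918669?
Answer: 496028/1008453 + I*sqrt(3281863)/4033812 ≈ 0.49187 + 0.0004491*I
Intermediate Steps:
L(k) = 1
(sqrt(Q - 2363194) + 1984112)/(4033811 + L(-25)) = (sqrt(-918669 - 2363194) + 1984112)/(4033811 + 1) = (sqrt(-3281863) + 1984112)/4033812 = (I*sqrt(3281863) + 1984112)*(1/4033812) = (1984112 + I*sqrt(3281863))*(1/4033812) = 496028/1008453 + I*sqrt(3281863)/4033812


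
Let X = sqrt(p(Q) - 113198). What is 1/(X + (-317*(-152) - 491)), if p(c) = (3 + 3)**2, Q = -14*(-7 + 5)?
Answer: 47693/2274735411 - I*sqrt(113162)/2274735411 ≈ 2.0966e-5 - 1.4788e-7*I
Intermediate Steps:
Q = 28 (Q = -14*(-2) = 28)
p(c) = 36 (p(c) = 6**2 = 36)
X = I*sqrt(113162) (X = sqrt(36 - 113198) = sqrt(-113162) = I*sqrt(113162) ≈ 336.4*I)
1/(X + (-317*(-152) - 491)) = 1/(I*sqrt(113162) + (-317*(-152) - 491)) = 1/(I*sqrt(113162) + (48184 - 491)) = 1/(I*sqrt(113162) + 47693) = 1/(47693 + I*sqrt(113162))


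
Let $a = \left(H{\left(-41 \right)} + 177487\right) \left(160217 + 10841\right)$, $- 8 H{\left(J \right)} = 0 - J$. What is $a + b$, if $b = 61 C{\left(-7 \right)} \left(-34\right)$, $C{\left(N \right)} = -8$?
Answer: $\frac{121438844663}{4} \approx 3.036 \cdot 10^{10}$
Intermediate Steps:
$H{\left(J \right)} = \frac{J}{8}$ ($H{\left(J \right)} = - \frac{0 - J}{8} = - \frac{\left(-1\right) J}{8} = \frac{J}{8}$)
$a = \frac{121438778295}{4}$ ($a = \left(\frac{1}{8} \left(-41\right) + 177487\right) \left(160217 + 10841\right) = \left(- \frac{41}{8} + 177487\right) 171058 = \frac{1419855}{8} \cdot 171058 = \frac{121438778295}{4} \approx 3.036 \cdot 10^{10}$)
$b = 16592$ ($b = 61 \left(-8\right) \left(-34\right) = \left(-488\right) \left(-34\right) = 16592$)
$a + b = \frac{121438778295}{4} + 16592 = \frac{121438844663}{4}$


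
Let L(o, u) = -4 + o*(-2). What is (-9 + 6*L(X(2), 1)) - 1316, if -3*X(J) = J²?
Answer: -1333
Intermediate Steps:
X(J) = -J²/3
L(o, u) = -4 - 2*o
(-9 + 6*L(X(2), 1)) - 1316 = (-9 + 6*(-4 - (-2)*2²/3)) - 1316 = (-9 + 6*(-4 - (-2)*4/3)) - 1316 = (-9 + 6*(-4 - 2*(-4/3))) - 1316 = (-9 + 6*(-4 + 8/3)) - 1316 = (-9 + 6*(-4/3)) - 1316 = (-9 - 8) - 1316 = -17 - 1316 = -1333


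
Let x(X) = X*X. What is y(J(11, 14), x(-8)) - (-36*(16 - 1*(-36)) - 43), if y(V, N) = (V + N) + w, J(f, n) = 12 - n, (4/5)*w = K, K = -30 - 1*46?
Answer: 1882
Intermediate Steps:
K = -76 (K = -30 - 46 = -76)
w = -95 (w = (5/4)*(-76) = -95)
x(X) = X²
y(V, N) = -95 + N + V (y(V, N) = (V + N) - 95 = (N + V) - 95 = -95 + N + V)
y(J(11, 14), x(-8)) - (-36*(16 - 1*(-36)) - 43) = (-95 + (-8)² + (12 - 1*14)) - (-36*(16 - 1*(-36)) - 43) = (-95 + 64 + (12 - 14)) - (-36*(16 + 36) - 43) = (-95 + 64 - 2) - (-36*52 - 43) = -33 - (-1872 - 43) = -33 - 1*(-1915) = -33 + 1915 = 1882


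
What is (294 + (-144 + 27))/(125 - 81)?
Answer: 177/44 ≈ 4.0227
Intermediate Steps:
(294 + (-144 + 27))/(125 - 81) = (294 - 117)/44 = 177*(1/44) = 177/44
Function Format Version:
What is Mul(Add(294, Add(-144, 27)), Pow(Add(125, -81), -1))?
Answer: Rational(177, 44) ≈ 4.0227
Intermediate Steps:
Mul(Add(294, Add(-144, 27)), Pow(Add(125, -81), -1)) = Mul(Add(294, -117), Pow(44, -1)) = Mul(177, Rational(1, 44)) = Rational(177, 44)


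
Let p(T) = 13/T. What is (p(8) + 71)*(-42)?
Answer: -12201/4 ≈ -3050.3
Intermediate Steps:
(p(8) + 71)*(-42) = (13/8 + 71)*(-42) = (581/8)*(-42) = -12201/4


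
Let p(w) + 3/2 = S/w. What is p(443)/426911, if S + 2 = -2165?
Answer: -5663/378243146 ≈ -1.4972e-5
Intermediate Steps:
S = -2167 (S = -2 - 2165 = -2167)
p(w) = -3/2 - 2167/w
p(443)/426911 = (-3/2 - 2167/443)/426911 = (-3/2 - 2167*1/443)*(1/426911) = (-3/2 - 2167/443)*(1/426911) = -5663/886*1/426911 = -5663/378243146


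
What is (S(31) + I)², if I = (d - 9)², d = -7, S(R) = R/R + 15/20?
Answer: 1062961/16 ≈ 66435.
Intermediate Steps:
S(R) = 7/4 (S(R) = 1 + 15*(1/20) = 1 + ¾ = 7/4)
I = 256 (I = (-7 - 9)² = (-16)² = 256)
(S(31) + I)² = (7/4 + 256)² = (1031/4)² = 1062961/16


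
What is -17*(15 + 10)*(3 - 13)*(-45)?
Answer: -191250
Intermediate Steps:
-17*(15 + 10)*(3 - 13)*(-45) = -425*(-10)*(-45) = -17*(-250)*(-45) = 4250*(-45) = -191250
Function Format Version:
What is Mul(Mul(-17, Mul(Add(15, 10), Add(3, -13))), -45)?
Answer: -191250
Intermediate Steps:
Mul(Mul(-17, Mul(Add(15, 10), Add(3, -13))), -45) = Mul(Mul(-17, Mul(25, -10)), -45) = Mul(Mul(-17, -250), -45) = Mul(4250, -45) = -191250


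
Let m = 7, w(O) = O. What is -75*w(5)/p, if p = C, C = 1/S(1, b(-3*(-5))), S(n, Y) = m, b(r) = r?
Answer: -2625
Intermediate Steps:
S(n, Y) = 7
C = ⅐ (C = 1/7 = ⅐ ≈ 0.14286)
p = ⅐ ≈ 0.14286
-75*w(5)/p = -375/⅐ = -375*7 = -75*35 = -2625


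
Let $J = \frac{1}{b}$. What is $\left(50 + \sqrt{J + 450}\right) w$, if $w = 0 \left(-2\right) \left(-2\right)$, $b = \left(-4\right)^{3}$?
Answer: $0$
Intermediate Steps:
$b = -64$
$w = 0$ ($w = 0 \left(-2\right) = 0$)
$J = - \frac{1}{64}$ ($J = \frac{1}{-64} = - \frac{1}{64} \approx -0.015625$)
$\left(50 + \sqrt{J + 450}\right) w = \left(50 + \sqrt{- \frac{1}{64} + 450}\right) 0 = \left(50 + \sqrt{\frac{28799}{64}}\right) 0 = \left(50 + \frac{\sqrt{28799}}{8}\right) 0 = 0$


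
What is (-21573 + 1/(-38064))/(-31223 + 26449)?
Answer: 821154673/181717536 ≈ 4.5189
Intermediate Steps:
(-21573 + 1/(-38064))/(-31223 + 26449) = (-21573 - 1/38064)/(-4774) = -821154673/38064*(-1/4774) = 821154673/181717536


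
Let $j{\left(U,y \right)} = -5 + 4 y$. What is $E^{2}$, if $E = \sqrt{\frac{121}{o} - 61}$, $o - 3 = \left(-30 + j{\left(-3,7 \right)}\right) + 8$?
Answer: $- \frac{123}{4} \approx -30.75$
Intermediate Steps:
$o = 4$ ($o = 3 + \left(\left(-30 + \left(-5 + 4 \cdot 7\right)\right) + 8\right) = 3 + \left(\left(-30 + \left(-5 + 28\right)\right) + 8\right) = 3 + \left(\left(-30 + 23\right) + 8\right) = 3 + \left(-7 + 8\right) = 3 + 1 = 4$)
$E = \frac{i \sqrt{123}}{2}$ ($E = \sqrt{\frac{121}{4} - 61} = \sqrt{- \frac{123}{4}} = \frac{i \sqrt{123}}{2} \approx 5.5453 i$)
$E^{2} = \left(\frac{i \sqrt{123}}{2}\right)^{2} = - \frac{123}{4}$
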